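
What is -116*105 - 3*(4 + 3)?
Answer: -12201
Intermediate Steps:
-116*105 - 3*(4 + 3) = -12180 - 3*7 = -12180 - 21 = -12201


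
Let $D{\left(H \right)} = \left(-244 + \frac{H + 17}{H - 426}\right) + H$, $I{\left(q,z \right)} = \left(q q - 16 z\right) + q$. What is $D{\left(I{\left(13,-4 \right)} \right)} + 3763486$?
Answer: $\frac{677427577}{180} \approx 3.7635 \cdot 10^{6}$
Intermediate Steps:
$I{\left(q,z \right)} = q + q^{2} - 16 z$ ($I{\left(q,z \right)} = \left(q^{2} - 16 z\right) + q = q + q^{2} - 16 z$)
$D{\left(H \right)} = -244 + H + \frac{17 + H}{-426 + H}$ ($D{\left(H \right)} = \left(-244 + \frac{17 + H}{-426 + H}\right) + H = -244 + H + \frac{17 + H}{-426 + H}$)
$D{\left(I{\left(13,-4 \right)} \right)} + 3763486 = \frac{103961 + \left(13 + 13^{2} - -64\right)^{2} - 669 \left(13 + 13^{2} - -64\right)}{-426 + \left(13 + 13^{2} - -64\right)} + 3763486 = \frac{103961 + \left(13 + 169 + 64\right)^{2} - 669 \left(13 + 169 + 64\right)}{-426 + \left(13 + 169 + 64\right)} + 3763486 = \frac{103961 + 246^{2} - 164574}{-426 + 246} + 3763486 = \frac{103961 + 60516 - 164574}{-180} + 3763486 = \left(- \frac{1}{180}\right) \left(-97\right) + 3763486 = \frac{97}{180} + 3763486 = \frac{677427577}{180}$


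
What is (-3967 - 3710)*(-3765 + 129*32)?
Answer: -2786751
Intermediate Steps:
(-3967 - 3710)*(-3765 + 129*32) = -7677*(-3765 + 4128) = -7677*363 = -2786751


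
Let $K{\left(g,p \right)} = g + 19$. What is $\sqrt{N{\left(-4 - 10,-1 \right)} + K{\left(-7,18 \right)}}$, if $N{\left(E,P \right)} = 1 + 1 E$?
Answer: $i \approx 1.0 i$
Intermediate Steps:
$N{\left(E,P \right)} = 1 + E$
$K{\left(g,p \right)} = 19 + g$
$\sqrt{N{\left(-4 - 10,-1 \right)} + K{\left(-7,18 \right)}} = \sqrt{\left(1 - 14\right) + \left(19 - 7\right)} = \sqrt{\left(1 - 14\right) + 12} = \sqrt{-13 + 12} = \sqrt{-1} = i$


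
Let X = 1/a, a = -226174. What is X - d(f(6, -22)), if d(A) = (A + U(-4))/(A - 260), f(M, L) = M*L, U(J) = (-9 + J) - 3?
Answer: -2092134/5541263 ≈ -0.37756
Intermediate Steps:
X = -1/226174 (X = 1/(-226174) = -1/226174 ≈ -4.4214e-6)
U(J) = -12 + J
f(M, L) = L*M
d(A) = (-16 + A)/(-260 + A) (d(A) = (A + (-12 - 4))/(A - 260) = (A - 16)/(-260 + A) = (-16 + A)/(-260 + A))
X - d(f(6, -22)) = -1/226174 - (-16 - 22*6)/(-260 - 22*6) = -1/226174 - (-16 - 132)/(-260 - 132) = -1/226174 - (-148)/(-392) = -1/226174 - (-1)*(-148)/392 = -1/226174 - 1*37/98 = -1/226174 - 37/98 = -2092134/5541263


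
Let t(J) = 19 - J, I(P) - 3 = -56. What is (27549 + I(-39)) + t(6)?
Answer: 27509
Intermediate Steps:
I(P) = -53 (I(P) = 3 - 56 = -53)
(27549 + I(-39)) + t(6) = (27549 - 53) + (19 - 1*6) = 27496 + (19 - 6) = 27496 + 13 = 27509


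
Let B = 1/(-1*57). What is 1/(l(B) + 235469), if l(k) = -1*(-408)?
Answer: 1/235877 ≈ 4.2395e-6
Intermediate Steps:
B = -1/57 (B = 1/(-57) = -1/57 ≈ -0.017544)
l(k) = 408
1/(l(B) + 235469) = 1/(408 + 235469) = 1/235877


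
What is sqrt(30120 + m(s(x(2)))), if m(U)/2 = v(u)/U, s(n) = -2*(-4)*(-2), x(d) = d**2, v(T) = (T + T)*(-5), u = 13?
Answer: sqrt(120545)/2 ≈ 173.60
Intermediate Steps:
v(T) = -10*T (v(T) = (2*T)*(-5) = -10*T)
s(n) = -16 (s(n) = 8*(-2) = -16)
m(U) = -260/U (m(U) = 2*((-10*13)/U) = 2*(-130/U) = -260/U)
sqrt(30120 + m(s(x(2)))) = sqrt(30120 - 260/(-16)) = sqrt(30120 - 260*(-1/16)) = sqrt(30120 + 65/4) = sqrt(120545/4) = sqrt(120545)/2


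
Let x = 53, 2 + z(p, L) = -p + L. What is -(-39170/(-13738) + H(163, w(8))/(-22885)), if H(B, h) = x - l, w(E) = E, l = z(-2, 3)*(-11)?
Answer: -447611991/157197065 ≈ -2.8475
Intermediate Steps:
z(p, L) = -2 + L - p (z(p, L) = -2 + (-p + L) = -2 + (L - p) = -2 + L - p)
l = -33 (l = (-2 + 3 - 1*(-2))*(-11) = (-2 + 3 + 2)*(-11) = 3*(-11) = -33)
H(B, h) = 86 (H(B, h) = 53 - 1*(-33) = 53 + 33 = 86)
-(-39170/(-13738) + H(163, w(8))/(-22885)) = -(-39170/(-13738) + 86/(-22885)) = -(-39170*(-1/13738) + 86*(-1/22885)) = -(19585/6869 - 86/22885) = -1*447611991/157197065 = -447611991/157197065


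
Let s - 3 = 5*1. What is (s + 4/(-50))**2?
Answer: 39204/625 ≈ 62.726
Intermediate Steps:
s = 8 (s = 3 + 5*1 = 3 + 5 = 8)
(s + 4/(-50))**2 = (8 + 4/(-50))**2 = (8 + 4*(-1/50))**2 = (8 - 2/25)**2 = (198/25)**2 = 39204/625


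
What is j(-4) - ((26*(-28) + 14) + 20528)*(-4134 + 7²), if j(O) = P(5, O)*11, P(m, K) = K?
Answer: 80940146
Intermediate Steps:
j(O) = 11*O (j(O) = O*11 = 11*O)
j(-4) - ((26*(-28) + 14) + 20528)*(-4134 + 7²) = 11*(-4) - ((26*(-28) + 14) + 20528)*(-4134 + 7²) = -44 - ((-728 + 14) + 20528)*(-4134 + 49) = -44 - (-714 + 20528)*(-4085) = -44 - 19814*(-4085) = -44 - 1*(-80940190) = -44 + 80940190 = 80940146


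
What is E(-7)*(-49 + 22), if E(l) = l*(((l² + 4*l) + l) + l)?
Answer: 1323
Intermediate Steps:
E(l) = l*(l² + 6*l) (E(l) = l*((l² + 5*l) + l) = l*(l² + 6*l))
E(-7)*(-49 + 22) = ((-7)²*(6 - 7))*(-49 + 22) = (49*(-1))*(-27) = -49*(-27) = 1323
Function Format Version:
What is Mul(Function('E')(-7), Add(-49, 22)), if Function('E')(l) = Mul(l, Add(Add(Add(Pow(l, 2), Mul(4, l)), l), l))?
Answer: 1323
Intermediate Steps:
Function('E')(l) = Mul(l, Add(Pow(l, 2), Mul(6, l))) (Function('E')(l) = Mul(l, Add(Add(Pow(l, 2), Mul(5, l)), l)) = Mul(l, Add(Pow(l, 2), Mul(6, l))))
Mul(Function('E')(-7), Add(-49, 22)) = Mul(Mul(Pow(-7, 2), Add(6, -7)), Add(-49, 22)) = Mul(Mul(49, -1), -27) = Mul(-49, -27) = 1323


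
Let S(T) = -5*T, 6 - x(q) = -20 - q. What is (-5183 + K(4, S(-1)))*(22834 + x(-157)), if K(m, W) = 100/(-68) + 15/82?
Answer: -164072242591/1394 ≈ -1.1770e+8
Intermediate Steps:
x(q) = 26 + q (x(q) = 6 - (-20 - q) = 6 + (20 + q) = 26 + q)
K(m, W) = -1795/1394 (K(m, W) = 100*(-1/68) + 15*(1/82) = -25/17 + 15/82 = -1795/1394)
(-5183 + K(4, S(-1)))*(22834 + x(-157)) = (-5183 - 1795/1394)*(22834 + (26 - 157)) = -7226897*(22834 - 131)/1394 = -7226897/1394*22703 = -164072242591/1394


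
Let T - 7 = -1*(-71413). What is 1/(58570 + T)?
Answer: 1/129990 ≈ 7.6929e-6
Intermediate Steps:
T = 71420 (T = 7 - 1*(-71413) = 7 + 71413 = 71420)
1/(58570 + T) = 1/(58570 + 71420) = 1/129990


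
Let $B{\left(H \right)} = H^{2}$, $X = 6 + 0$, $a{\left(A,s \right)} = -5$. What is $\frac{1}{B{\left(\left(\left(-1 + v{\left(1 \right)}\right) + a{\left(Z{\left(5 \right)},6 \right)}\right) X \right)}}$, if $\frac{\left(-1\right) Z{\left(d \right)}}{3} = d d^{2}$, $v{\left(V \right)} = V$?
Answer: $\frac{1}{900} \approx 0.0011111$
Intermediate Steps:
$Z{\left(d \right)} = - 3 d^{3}$ ($Z{\left(d \right)} = - 3 d d^{2} = - 3 d^{3}$)
$X = 6$
$\frac{1}{B{\left(\left(\left(-1 + v{\left(1 \right)}\right) + a{\left(Z{\left(5 \right)},6 \right)}\right) X \right)}} = \frac{1}{\left(\left(\left(-1 + 1\right) - 5\right) 6\right)^{2}} = \frac{1}{\left(\left(0 - 5\right) 6\right)^{2}} = \frac{1}{\left(\left(-5\right) 6\right)^{2}} = \frac{1}{\left(-30\right)^{2}} = \frac{1}{900}$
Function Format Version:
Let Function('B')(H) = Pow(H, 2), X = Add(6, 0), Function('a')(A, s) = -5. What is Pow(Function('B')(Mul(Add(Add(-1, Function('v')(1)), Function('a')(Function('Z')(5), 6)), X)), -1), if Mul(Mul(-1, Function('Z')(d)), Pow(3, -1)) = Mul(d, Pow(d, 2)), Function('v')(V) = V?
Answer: Rational(1, 900) ≈ 0.0011111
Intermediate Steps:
Function('Z')(d) = Mul(-3, Pow(d, 3)) (Function('Z')(d) = Mul(-3, Mul(d, Pow(d, 2))) = Mul(-3, Pow(d, 3)))
X = 6
Pow(Function('B')(Mul(Add(Add(-1, Function('v')(1)), Function('a')(Function('Z')(5), 6)), X)), -1) = Pow(Pow(Mul(Add(Add(-1, 1), -5), 6), 2), -1) = Pow(Pow(Mul(Add(0, -5), 6), 2), -1) = Pow(Pow(Mul(-5, 6), 2), -1) = Pow(Pow(-30, 2), -1) = Pow(900, -1) = Rational(1, 900)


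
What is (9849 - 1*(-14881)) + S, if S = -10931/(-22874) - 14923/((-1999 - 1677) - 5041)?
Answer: 4931417066569/199392658 ≈ 24732.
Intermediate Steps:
S = 436634229/199392658 (S = -10931*(-1/22874) - 14923/(-3676 - 5041) = 10931/22874 - 14923/(-8717) = 10931/22874 - 14923*(-1/8717) = 10931/22874 + 14923/8717 = 436634229/199392658 ≈ 2.1898)
(9849 - 1*(-14881)) + S = (9849 - 1*(-14881)) + 436634229/199392658 = (9849 + 14881) + 436634229/199392658 = 24730 + 436634229/199392658 = 4931417066569/199392658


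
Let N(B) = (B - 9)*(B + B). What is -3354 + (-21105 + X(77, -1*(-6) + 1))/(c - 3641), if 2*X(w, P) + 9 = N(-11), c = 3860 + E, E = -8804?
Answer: -57546401/17170 ≈ -3351.6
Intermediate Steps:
c = -4944 (c = 3860 - 8804 = -4944)
N(B) = 2*B*(-9 + B) (N(B) = (-9 + B)*(2*B) = 2*B*(-9 + B))
X(w, P) = 431/2 (X(w, P) = -9/2 + (2*(-11)*(-9 - 11))/2 = -9/2 + (2*(-11)*(-20))/2 = -9/2 + (½)*440 = -9/2 + 220 = 431/2)
-3354 + (-21105 + X(77, -1*(-6) + 1))/(c - 3641) = -3354 + (-21105 + 431/2)/(-4944 - 3641) = -3354 - 41779/2/(-8585) = -3354 - 41779/2*(-1/8585) = -3354 + 41779/17170 = -57546401/17170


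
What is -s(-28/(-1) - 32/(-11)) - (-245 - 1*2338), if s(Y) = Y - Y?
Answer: 2583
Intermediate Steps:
s(Y) = 0
-s(-28/(-1) - 32/(-11)) - (-245 - 1*2338) = -1*0 - (-245 - 1*2338) = 0 - (-245 - 2338) = 0 - 1*(-2583) = 0 + 2583 = 2583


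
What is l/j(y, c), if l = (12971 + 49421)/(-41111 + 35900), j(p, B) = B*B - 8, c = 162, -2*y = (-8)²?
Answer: -15598/34178949 ≈ -0.00045636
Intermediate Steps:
y = -32 (y = -½*(-8)² = -½*64 = -32)
j(p, B) = -8 + B² (j(p, B) = B² - 8 = -8 + B²)
l = -62392/5211 (l = 62392/(-5211) = 62392*(-1/5211) = -62392/5211 ≈ -11.973)
l/j(y, c) = -62392/(5211*(-8 + 162²)) = -62392/(5211*(-8 + 26244)) = -62392/5211/26236 = -62392/5211*1/26236 = -15598/34178949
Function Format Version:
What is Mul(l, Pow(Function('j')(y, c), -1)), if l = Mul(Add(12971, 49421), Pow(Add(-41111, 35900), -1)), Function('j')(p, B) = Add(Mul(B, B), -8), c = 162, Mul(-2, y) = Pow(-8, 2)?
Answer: Rational(-15598, 34178949) ≈ -0.00045636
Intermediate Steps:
y = -32 (y = Mul(Rational(-1, 2), Pow(-8, 2)) = Mul(Rational(-1, 2), 64) = -32)
Function('j')(p, B) = Add(-8, Pow(B, 2)) (Function('j')(p, B) = Add(Pow(B, 2), -8) = Add(-8, Pow(B, 2)))
l = Rational(-62392, 5211) (l = Mul(62392, Pow(-5211, -1)) = Mul(62392, Rational(-1, 5211)) = Rational(-62392, 5211) ≈ -11.973)
Mul(l, Pow(Function('j')(y, c), -1)) = Mul(Rational(-62392, 5211), Pow(Add(-8, Pow(162, 2)), -1)) = Mul(Rational(-62392, 5211), Pow(Add(-8, 26244), -1)) = Mul(Rational(-62392, 5211), Pow(26236, -1)) = Mul(Rational(-62392, 5211), Rational(1, 26236)) = Rational(-15598, 34178949)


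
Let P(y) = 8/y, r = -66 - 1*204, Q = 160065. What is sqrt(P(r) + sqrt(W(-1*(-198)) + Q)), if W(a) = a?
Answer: sqrt(-60 + 6075*sqrt(17807))/45 ≈ 20.007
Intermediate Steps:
r = -270 (r = -66 - 204 = -270)
sqrt(P(r) + sqrt(W(-1*(-198)) + Q)) = sqrt(8/(-270) + sqrt(-1*(-198) + 160065)) = sqrt(8*(-1/270) + sqrt(198 + 160065)) = sqrt(-4/135 + sqrt(160263)) = sqrt(-4/135 + 3*sqrt(17807))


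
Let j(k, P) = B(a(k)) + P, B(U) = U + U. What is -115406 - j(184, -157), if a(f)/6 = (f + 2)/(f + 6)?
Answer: -10949771/95 ≈ -1.1526e+5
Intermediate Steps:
a(f) = 6*(2 + f)/(6 + f) (a(f) = 6*((f + 2)/(f + 6)) = 6*((2 + f)/(6 + f)) = 6*(2 + f)/(6 + f))
B(U) = 2*U
j(k, P) = P + 12*(2 + k)/(6 + k) (j(k, P) = 2*(6*(2 + k)/(6 + k)) + P = 12*(2 + k)/(6 + k) + P = P + 12*(2 + k)/(6 + k))
-115406 - j(184, -157) = -115406 - (24 + 12*184 - 157*(6 + 184))/(6 + 184) = -115406 - (24 + 2208 - 157*190)/190 = -115406 - (24 + 2208 - 29830)/190 = -115406 - (-27598)/190 = -115406 - 1*(-13799/95) = -115406 + 13799/95 = -10949771/95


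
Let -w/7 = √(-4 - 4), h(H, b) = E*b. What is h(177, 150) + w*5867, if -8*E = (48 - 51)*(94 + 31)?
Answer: 28125/4 - 82138*I*√2 ≈ 7031.3 - 1.1616e+5*I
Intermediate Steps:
E = 375/8 (E = -(48 - 51)*(94 + 31)/8 = -(-3)*125/8 = -⅛*(-375) = 375/8 ≈ 46.875)
h(H, b) = 375*b/8
w = -14*I*√2 (w = -7*√(-4 - 4) = -14*I*√2 ≈ -19.799*I)
h(177, 150) + w*5867 = (375/8)*150 - 14*I*√2*5867 = 28125/4 - 82138*I*√2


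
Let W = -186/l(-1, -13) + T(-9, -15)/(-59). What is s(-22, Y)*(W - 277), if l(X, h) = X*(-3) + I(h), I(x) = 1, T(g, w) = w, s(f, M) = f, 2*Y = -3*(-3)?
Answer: 419573/59 ≈ 7111.4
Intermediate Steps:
Y = 9/2 (Y = (-3*(-3))/2 = (1/2)*9 = 9/2 ≈ 4.5000)
l(X, h) = 1 - 3*X (l(X, h) = X*(-3) + 1 = -3*X + 1 = 1 - 3*X)
W = -5457/118 (W = -186/(1 - 3*(-1)) - 15/(-59) = -186/(1 + 3) - 15*(-1/59) = -186/4 + 15/59 = -186*1/4 + 15/59 = -93/2 + 15/59 = -5457/118 ≈ -46.246)
s(-22, Y)*(W - 277) = -22*(-5457/118 - 277) = -22*(-38143/118) = 419573/59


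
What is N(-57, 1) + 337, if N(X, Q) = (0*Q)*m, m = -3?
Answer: 337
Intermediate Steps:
N(X, Q) = 0 (N(X, Q) = (0*Q)*(-3) = 0*(-3) = 0)
N(-57, 1) + 337 = 0 + 337 = 337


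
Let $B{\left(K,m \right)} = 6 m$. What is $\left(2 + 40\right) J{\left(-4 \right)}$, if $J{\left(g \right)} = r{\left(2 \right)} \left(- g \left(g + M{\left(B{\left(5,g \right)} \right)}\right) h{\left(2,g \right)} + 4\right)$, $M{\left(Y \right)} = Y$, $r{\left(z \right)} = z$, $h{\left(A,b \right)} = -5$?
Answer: $47376$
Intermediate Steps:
$J{\left(g \right)} = 8 + 70 g^{2}$ ($J{\left(g \right)} = 2 \left(- g \left(g + 6 g\right) \left(-5\right) + 4\right) = 2 \left(- g 7 g \left(-5\right) + 4\right) = 2 \left(- g \left(- 35 g\right) + 4\right) = 2 \left(35 g^{2} + 4\right) = 2 \left(4 + 35 g^{2}\right) = 8 + 70 g^{2}$)
$\left(2 + 40\right) J{\left(-4 \right)} = \left(2 + 40\right) \left(8 + 70 \left(-4\right)^{2}\right) = 42 \left(8 + 70 \cdot 16\right) = 42 \left(8 + 1120\right) = 42 \cdot 1128 = 47376$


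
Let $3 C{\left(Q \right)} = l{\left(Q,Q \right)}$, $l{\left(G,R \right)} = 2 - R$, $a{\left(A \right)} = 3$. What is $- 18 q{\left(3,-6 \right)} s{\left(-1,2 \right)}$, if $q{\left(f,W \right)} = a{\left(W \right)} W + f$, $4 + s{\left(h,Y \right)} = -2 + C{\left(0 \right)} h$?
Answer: $-1800$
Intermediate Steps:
$C{\left(Q \right)} = \frac{2}{3} - \frac{Q}{3}$ ($C{\left(Q \right)} = \frac{2 - Q}{3} = \frac{2}{3} - \frac{Q}{3}$)
$s{\left(h,Y \right)} = -6 + \frac{2 h}{3}$ ($s{\left(h,Y \right)} = -4 + \left(-2 + \left(\frac{2}{3} - 0\right) h\right) = -4 + \left(-2 + \left(\frac{2}{3} + 0\right) h\right) = -4 + \left(-2 + \frac{2 h}{3}\right) = -6 + \frac{2 h}{3}$)
$q{\left(f,W \right)} = f + 3 W$ ($q{\left(f,W \right)} = 3 W + f = f + 3 W$)
$- 18 q{\left(3,-6 \right)} s{\left(-1,2 \right)} = - 18 \left(3 + 3 \left(-6\right)\right) \left(-6 + \frac{2}{3} \left(-1\right)\right) = - 18 \left(3 - 18\right) \left(-6 - \frac{2}{3}\right) = \left(-18\right) \left(-15\right) \left(- \frac{20}{3}\right) = 270 \left(- \frac{20}{3}\right) = -1800$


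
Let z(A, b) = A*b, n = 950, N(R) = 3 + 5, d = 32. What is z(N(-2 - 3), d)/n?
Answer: 128/475 ≈ 0.26947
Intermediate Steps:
N(R) = 8
z(N(-2 - 3), d)/n = (8*32)/950 = 256*(1/950) = 128/475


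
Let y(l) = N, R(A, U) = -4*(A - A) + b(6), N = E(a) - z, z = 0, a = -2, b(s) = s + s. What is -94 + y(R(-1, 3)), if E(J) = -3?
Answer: -97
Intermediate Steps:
b(s) = 2*s
N = -3 (N = -3 - 1*0 = -3 + 0 = -3)
R(A, U) = 12 (R(A, U) = -4*(A - A) + 2*6 = -4*0 + 12 = 0 + 12 = 12)
y(l) = -3
-94 + y(R(-1, 3)) = -94 - 3 = -97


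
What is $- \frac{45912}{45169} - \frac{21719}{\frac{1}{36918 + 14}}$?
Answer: $- \frac{36231234218164}{45169} \approx -8.0213 \cdot 10^{8}$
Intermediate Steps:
$- \frac{45912}{45169} - \frac{21719}{\frac{1}{36918 + 14}} = \left(-45912\right) \frac{1}{45169} - \frac{21719}{\frac{1}{36932}} = - \frac{45912}{45169} - 21719 \frac{1}{\frac{1}{36932}} = - \frac{45912}{45169} - 802126108 = - \frac{36231234218164}{45169}$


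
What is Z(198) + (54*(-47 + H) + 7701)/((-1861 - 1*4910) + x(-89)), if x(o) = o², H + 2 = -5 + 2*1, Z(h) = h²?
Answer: 45089493/1150 ≈ 39208.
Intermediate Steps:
H = -5 (H = -2 + (-5 + 2*1) = -2 + (-5 + 2) = -2 - 3 = -5)
Z(198) + (54*(-47 + H) + 7701)/((-1861 - 1*4910) + x(-89)) = 198² + (54*(-47 - 5) + 7701)/((-1861 - 1*4910) + (-89)²) = 39204 + (54*(-52) + 7701)/((-1861 - 4910) + 7921) = 39204 + (-2808 + 7701)/(-6771 + 7921) = 39204 + 4893/1150 = 45089493/1150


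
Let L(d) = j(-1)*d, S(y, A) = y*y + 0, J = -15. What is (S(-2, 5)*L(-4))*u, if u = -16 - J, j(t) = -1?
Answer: -16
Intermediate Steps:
u = -1 (u = -16 - 1*(-15) = -16 + 15 = -1)
S(y, A) = y² (S(y, A) = y² + 0 = y²)
L(d) = -d
(S(-2, 5)*L(-4))*u = ((-2)²*(-1*(-4)))*(-1) = (4*4)*(-1) = 16*(-1) = -16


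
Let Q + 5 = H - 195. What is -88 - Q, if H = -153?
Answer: 265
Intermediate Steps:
Q = -353 (Q = -5 + (-153 - 195) = -5 - 348 = -353)
-88 - Q = -88 - 1*(-353) = -88 + 353 = 265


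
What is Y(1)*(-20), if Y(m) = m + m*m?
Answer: -40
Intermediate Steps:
Y(m) = m + m²
Y(1)*(-20) = (1*(1 + 1))*(-20) = (1*2)*(-20) = 2*(-20) = -40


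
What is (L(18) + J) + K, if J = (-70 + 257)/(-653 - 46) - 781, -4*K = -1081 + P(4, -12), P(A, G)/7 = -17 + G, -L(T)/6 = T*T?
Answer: -1680583/699 ≈ -2404.3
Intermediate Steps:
L(T) = -6*T**2 (L(T) = -6*T*T = -6*T**2)
P(A, G) = -119 + 7*G (P(A, G) = 7*(-17 + G) = -119 + 7*G)
K = 321 (K = -(-1081 + (-119 + 7*(-12)))/4 = -(-1081 + (-119 - 84))/4 = -(-1081 - 203)/4 = -1/4*(-1284) = 321)
J = -546106/699 (J = 187/(-699) - 781 = 187*(-1/699) - 781 = -187/699 - 781 = -546106/699 ≈ -781.27)
(L(18) + J) + K = (-6*18**2 - 546106/699) + 321 = (-6*324 - 546106/699) + 321 = (-1944 - 546106/699) + 321 = -1904962/699 + 321 = -1680583/699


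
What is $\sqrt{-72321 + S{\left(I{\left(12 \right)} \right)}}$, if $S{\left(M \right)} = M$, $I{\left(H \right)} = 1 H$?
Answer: $i \sqrt{72309} \approx 268.9 i$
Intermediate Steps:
$I{\left(H \right)} = H$
$\sqrt{-72321 + S{\left(I{\left(12 \right)} \right)}} = \sqrt{-72321 + 12} = \sqrt{-72309} = i \sqrt{72309}$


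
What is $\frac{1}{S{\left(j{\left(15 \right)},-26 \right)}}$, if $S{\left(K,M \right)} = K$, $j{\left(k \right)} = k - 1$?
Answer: $\frac{1}{14} \approx 0.071429$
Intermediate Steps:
$j{\left(k \right)} = -1 + k$
$\frac{1}{S{\left(j{\left(15 \right)},-26 \right)}} = \frac{1}{-1 + 15} = \frac{1}{14}$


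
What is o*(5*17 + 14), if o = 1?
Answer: 99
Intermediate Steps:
o*(5*17 + 14) = 1*(5*17 + 14) = 1*(85 + 14) = 1*99 = 99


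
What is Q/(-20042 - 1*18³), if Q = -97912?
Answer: 48956/12937 ≈ 3.7842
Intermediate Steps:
Q/(-20042 - 1*18³) = -97912/(-20042 - 1*18³) = -97912/(-20042 - 1*5832) = -97912/(-20042 - 5832) = -97912/(-25874) = -97912*(-1/25874) = 48956/12937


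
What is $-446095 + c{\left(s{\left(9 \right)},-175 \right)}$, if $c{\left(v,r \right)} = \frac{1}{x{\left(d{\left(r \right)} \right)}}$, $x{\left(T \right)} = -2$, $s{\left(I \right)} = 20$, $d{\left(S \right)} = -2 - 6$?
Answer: $- \frac{892191}{2} \approx -4.461 \cdot 10^{5}$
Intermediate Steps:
$d{\left(S \right)} = -8$ ($d{\left(S \right)} = -2 - 6 = -8$)
$c{\left(v,r \right)} = - \frac{1}{2}$ ($c{\left(v,r \right)} = \frac{1}{-2} = - \frac{1}{2}$)
$-446095 + c{\left(s{\left(9 \right)},-175 \right)} = -446095 - \frac{1}{2} = - \frac{892191}{2}$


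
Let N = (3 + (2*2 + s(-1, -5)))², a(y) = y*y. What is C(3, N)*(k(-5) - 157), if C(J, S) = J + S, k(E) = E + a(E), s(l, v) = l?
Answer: -5343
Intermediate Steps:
a(y) = y²
k(E) = E + E²
N = 36 (N = (3 + (2*2 - 1))² = (3 + (4 - 1))² = (3 + 3)² = 6² = 36)
C(3, N)*(k(-5) - 157) = (3 + 36)*(-5*(1 - 5) - 157) = 39*(-5*(-4) - 157) = 39*(20 - 157) = 39*(-137) = -5343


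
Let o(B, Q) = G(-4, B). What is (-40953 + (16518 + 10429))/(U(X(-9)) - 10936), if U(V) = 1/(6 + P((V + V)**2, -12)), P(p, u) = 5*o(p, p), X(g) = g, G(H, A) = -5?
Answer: 266114/207785 ≈ 1.2807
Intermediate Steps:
o(B, Q) = -5
P(p, u) = -25 (P(p, u) = 5*(-5) = -25)
U(V) = -1/19 (U(V) = 1/(6 - 25) = 1/(-19) = -1/19)
(-40953 + (16518 + 10429))/(U(X(-9)) - 10936) = (-40953 + (16518 + 10429))/(-1/19 - 10936) = (-40953 + 26947)/(-207785/19) = -14006*(-19/207785) = 266114/207785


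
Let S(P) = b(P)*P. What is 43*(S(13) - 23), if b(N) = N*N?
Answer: 93482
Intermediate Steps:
b(N) = N²
S(P) = P³ (S(P) = P²*P = P³)
43*(S(13) - 23) = 43*(13³ - 23) = 43*(2197 - 23) = 43*2174 = 93482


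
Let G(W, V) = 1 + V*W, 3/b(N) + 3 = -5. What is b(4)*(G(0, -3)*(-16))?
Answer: 6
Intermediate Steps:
b(N) = -3/8 (b(N) = 3/(-3 - 5) = 3/(-8) = 3*(-⅛) = -3/8)
b(4)*(G(0, -3)*(-16)) = -3*(1 - 3*0)*(-16)/8 = -3*(1 + 0)*(-16)/8 = -3*(-16)/8 = -3/8*(-16) = 6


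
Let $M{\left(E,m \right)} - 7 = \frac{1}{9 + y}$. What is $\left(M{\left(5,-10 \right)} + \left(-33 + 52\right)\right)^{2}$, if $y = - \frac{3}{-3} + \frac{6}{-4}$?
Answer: $\frac{197136}{289} \approx 682.13$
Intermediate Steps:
$y = - \frac{1}{2}$ ($y = \left(-3\right) \left(- \frac{1}{3}\right) + 6 \left(- \frac{1}{4}\right) = 1 - \frac{3}{2} = - \frac{1}{2} \approx -0.5$)
$M{\left(E,m \right)} = \frac{121}{17}$ ($M{\left(E,m \right)} = 7 + \frac{1}{9 - \frac{1}{2}} = 7 + \frac{1}{\frac{17}{2}} = 7 + \frac{2}{17} = \frac{121}{17}$)
$\left(M{\left(5,-10 \right)} + \left(-33 + 52\right)\right)^{2} = \left(\frac{121}{17} + \left(-33 + 52\right)\right)^{2} = \left(\frac{121}{17} + 19\right)^{2} = \left(\frac{444}{17}\right)^{2} = \frac{197136}{289}$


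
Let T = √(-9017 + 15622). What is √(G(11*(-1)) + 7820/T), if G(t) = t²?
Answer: √(211149961 + 2066044*√6605)/1321 ≈ 14.738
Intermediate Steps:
T = √6605 ≈ 81.271
√(G(11*(-1)) + 7820/T) = √((11*(-1))² + 7820/(√6605)) = √((-11)² + 7820*(√6605/6605)) = √(121 + 1564*√6605/1321)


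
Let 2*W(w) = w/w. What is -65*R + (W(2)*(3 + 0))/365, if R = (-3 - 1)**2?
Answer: -759197/730 ≈ -1040.0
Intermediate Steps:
W(w) = 1/2 (W(w) = (w/w)/2 = (1/2)*1 = 1/2)
R = 16 (R = (-4)**2 = 16)
-65*R + (W(2)*(3 + 0))/365 = -65/(1/16) + ((3 + 0)/2)/365 = -65/1/16 + ((1/2)*3)*(1/365) = -65*16 + (3/2)*(1/365) = -1040 + 3/730 = -759197/730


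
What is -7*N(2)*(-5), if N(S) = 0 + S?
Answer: 70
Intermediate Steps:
N(S) = S
-7*N(2)*(-5) = -7*2*(-5) = -14*(-5) = 70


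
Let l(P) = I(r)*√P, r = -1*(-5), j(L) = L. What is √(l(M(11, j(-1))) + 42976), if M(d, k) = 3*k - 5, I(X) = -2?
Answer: 2*√(10744 - I*√2) ≈ 207.31 - 0.013644*I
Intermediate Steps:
r = 5
M(d, k) = -5 + 3*k
l(P) = -2*√P
√(l(M(11, j(-1))) + 42976) = √(-2*√(-5 + 3*(-1)) + 42976) = √(-2*√(-5 - 3) + 42976) = √(-4*I*√2 + 42976) = √(42976 - 4*I*√2)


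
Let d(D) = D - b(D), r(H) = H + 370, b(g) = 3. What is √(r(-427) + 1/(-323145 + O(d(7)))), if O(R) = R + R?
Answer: I*√5951799006970/323137 ≈ 7.5498*I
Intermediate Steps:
r(H) = 370 + H
d(D) = -3 + D (d(D) = D - 1*3 = D - 3 = -3 + D)
O(R) = 2*R
√(r(-427) + 1/(-323145 + O(d(7)))) = √((370 - 427) + 1/(-323145 + 2*(-3 + 7))) = √(-57 + 1/(-323145 + 2*4)) = √(-57 + 1/(-323145 + 8)) = √(-57 + 1/(-323137)) = √(-57 - 1/323137) = √(-18418810/323137) = I*√5951799006970/323137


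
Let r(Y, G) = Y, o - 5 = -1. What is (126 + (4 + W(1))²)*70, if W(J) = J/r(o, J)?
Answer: 80675/8 ≈ 10084.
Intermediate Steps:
o = 4 (o = 5 - 1 = 4)
W(J) = J/4
(126 + (4 + W(1))²)*70 = (126 + (4 + (¼)*1)²)*70 = (126 + (4 + ¼)²)*70 = (126 + (17/4)²)*70 = (126 + 289/16)*70 = (2305/16)*70 = 80675/8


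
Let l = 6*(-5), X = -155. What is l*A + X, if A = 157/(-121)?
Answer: -14045/121 ≈ -116.07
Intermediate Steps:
A = -157/121 (A = 157*(-1/121) = -157/121 ≈ -1.2975)
l = -30
l*A + X = -30*(-157/121) - 155 = 4710/121 - 155 = -14045/121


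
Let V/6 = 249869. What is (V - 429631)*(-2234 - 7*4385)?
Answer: -35220298607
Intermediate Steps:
V = 1499214 (V = 6*249869 = 1499214)
(V - 429631)*(-2234 - 7*4385) = (1499214 - 429631)*(-2234 - 7*4385) = 1069583*(-2234 - 30695) = 1069583*(-32929) = -35220298607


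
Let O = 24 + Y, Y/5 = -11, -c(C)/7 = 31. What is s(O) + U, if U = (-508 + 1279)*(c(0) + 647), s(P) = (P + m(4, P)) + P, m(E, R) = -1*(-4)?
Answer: 331472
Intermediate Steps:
m(E, R) = 4
c(C) = -217 (c(C) = -7*31 = -217)
Y = -55 (Y = 5*(-11) = -55)
O = -31 (O = 24 - 55 = -31)
s(P) = 4 + 2*P (s(P) = (P + 4) + P = (4 + P) + P = 4 + 2*P)
U = 331530 (U = (-508 + 1279)*(-217 + 647) = 771*430 = 331530)
s(O) + U = (4 + 2*(-31)) + 331530 = (4 - 62) + 331530 = -58 + 331530 = 331472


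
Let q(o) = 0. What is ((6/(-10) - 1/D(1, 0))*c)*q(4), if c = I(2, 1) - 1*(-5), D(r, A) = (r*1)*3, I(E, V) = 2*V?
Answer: 0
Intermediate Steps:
D(r, A) = 3*r (D(r, A) = r*3 = 3*r)
c = 7 (c = 2*1 - 1*(-5) = 2 + 5 = 7)
((6/(-10) - 1/D(1, 0))*c)*q(4) = ((6/(-10) - 1/(3*1))*7)*0 = ((6*(-⅒) - 1/3)*7)*0 = ((-⅗ - 1*⅓)*7)*0 = ((-⅗ - ⅓)*7)*0 = -14/15*7*0 = -98/15*0 = 0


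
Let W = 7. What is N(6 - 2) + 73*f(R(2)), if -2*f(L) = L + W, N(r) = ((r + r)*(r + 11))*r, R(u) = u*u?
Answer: 157/2 ≈ 78.500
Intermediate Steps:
R(u) = u**2
N(r) = 2*r**2*(11 + r) (N(r) = ((2*r)*(11 + r))*r = (2*r*(11 + r))*r = 2*r**2*(11 + r))
f(L) = -7/2 - L/2 (f(L) = -(L + 7)/2 = -(7 + L)/2 = -7/2 - L/2)
N(6 - 2) + 73*f(R(2)) = 2*(6 - 2)**2*(11 + (6 - 2)) + 73*(-7/2 - 1/2*2**2) = 2*4**2*(11 + 4) + 73*(-7/2 - 1/2*4) = 2*16*15 + 73*(-7/2 - 2) = 480 + 73*(-11/2) = 480 - 803/2 = 157/2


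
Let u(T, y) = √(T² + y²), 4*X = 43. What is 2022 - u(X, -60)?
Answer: 2022 - √59449/4 ≈ 1961.0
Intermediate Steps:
X = 43/4 (X = (¼)*43 = 43/4 ≈ 10.750)
2022 - u(X, -60) = 2022 - √((43/4)² + (-60)²) = 2022 - √(1849/16 + 3600) = 2022 - √(59449/16) = 2022 - √59449/4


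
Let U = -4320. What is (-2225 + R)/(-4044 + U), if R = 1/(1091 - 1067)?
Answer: 53399/200736 ≈ 0.26602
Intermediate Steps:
R = 1/24 ≈ 0.041667
(-2225 + R)/(-4044 + U) = (-2225 + 1/24)/(-4044 - 4320) = -53399/24/(-8364) = -53399/24*(-1/8364) = 53399/200736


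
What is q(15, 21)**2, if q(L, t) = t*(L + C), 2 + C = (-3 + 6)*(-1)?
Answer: 44100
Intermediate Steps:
C = -5 (C = -2 + (-3 + 6)*(-1) = -2 + 3*(-1) = -2 - 3 = -5)
q(L, t) = t*(-5 + L) (q(L, t) = t*(L - 5) = t*(-5 + L))
q(15, 21)**2 = (21*(-5 + 15))**2 = (21*10)**2 = 210**2 = 44100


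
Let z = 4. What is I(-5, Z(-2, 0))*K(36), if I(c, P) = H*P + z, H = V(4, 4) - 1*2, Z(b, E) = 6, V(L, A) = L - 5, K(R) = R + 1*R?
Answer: -1008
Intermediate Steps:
K(R) = 2*R (K(R) = R + R = 2*R)
V(L, A) = -5 + L
H = -3 (H = (-5 + 4) - 1*2 = -1 - 2 = -3)
I(c, P) = 4 - 3*P (I(c, P) = -3*P + 4 = 4 - 3*P)
I(-5, Z(-2, 0))*K(36) = (4 - 3*6)*(2*36) = (4 - 18)*72 = -14*72 = -1008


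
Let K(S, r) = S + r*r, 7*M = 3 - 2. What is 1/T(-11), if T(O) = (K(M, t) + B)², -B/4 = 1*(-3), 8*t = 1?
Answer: 200704/29669809 ≈ 0.0067646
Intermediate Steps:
M = ⅐ (M = (3 - 2)/7 = (⅐)*1 = ⅐ ≈ 0.14286)
t = ⅛ (t = (⅛)*1 = ⅛ ≈ 0.12500)
K(S, r) = S + r²
B = 12 (B = -4*(-3) = 12)
T(O) = 29669809/200704 (T(O) = ((⅐ + (⅛)²) + 12)² = ((⅐ + 1/64) + 12)² = (71/448 + 12)² = (5447/448)² = 29669809/200704)
1/T(-11) = 1/(29669809/200704) = 200704/29669809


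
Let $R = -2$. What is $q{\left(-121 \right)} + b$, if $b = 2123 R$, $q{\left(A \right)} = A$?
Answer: $-4367$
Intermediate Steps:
$b = -4246$ ($b = 2123 \left(-2\right) = -4246$)
$q{\left(-121 \right)} + b = -121 - 4246 = -4367$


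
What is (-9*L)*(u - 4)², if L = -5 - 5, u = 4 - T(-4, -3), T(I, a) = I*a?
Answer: 12960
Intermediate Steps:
u = -8 (u = 4 - (-4)*(-3) = 4 - 1*12 = 4 - 12 = -8)
L = -10
(-9*L)*(u - 4)² = (-9*(-10))*(-8 - 4)² = 90*(-12)² = 90*144 = 12960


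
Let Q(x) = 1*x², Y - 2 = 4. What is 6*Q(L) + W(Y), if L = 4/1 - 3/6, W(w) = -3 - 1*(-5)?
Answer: 151/2 ≈ 75.500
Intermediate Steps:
Y = 6 (Y = 2 + 4 = 6)
W(w) = 2 (W(w) = -3 + 5 = 2)
L = 7/2 (L = 4*1 - 3*⅙ = 4 - ½ = 7/2 ≈ 3.5000)
Q(x) = x²
6*Q(L) + W(Y) = 6*(7/2)² + 2 = 6*(49/4) + 2 = 147/2 + 2 = 151/2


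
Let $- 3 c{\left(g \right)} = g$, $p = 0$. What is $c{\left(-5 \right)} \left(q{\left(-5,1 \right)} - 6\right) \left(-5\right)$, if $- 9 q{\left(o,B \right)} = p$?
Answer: $50$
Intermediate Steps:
$q{\left(o,B \right)} = 0$ ($q{\left(o,B \right)} = \left(- \frac{1}{9}\right) 0 = 0$)
$c{\left(g \right)} = - \frac{g}{3}$
$c{\left(-5 \right)} \left(q{\left(-5,1 \right)} - 6\right) \left(-5\right) = \left(- \frac{1}{3}\right) \left(-5\right) \left(0 - 6\right) \left(-5\right) = \frac{5}{3} \left(-6\right) \left(-5\right) = \left(-10\right) \left(-5\right) = 50$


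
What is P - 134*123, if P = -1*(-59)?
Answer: -16423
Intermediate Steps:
P = 59
P - 134*123 = 59 - 134*123 = 59 - 16482 = -16423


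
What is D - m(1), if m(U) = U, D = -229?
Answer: -230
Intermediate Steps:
D - m(1) = -229 - 1*1 = -229 - 1 = -230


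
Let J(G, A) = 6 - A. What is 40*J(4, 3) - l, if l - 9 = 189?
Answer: -78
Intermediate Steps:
l = 198 (l = 9 + 189 = 198)
40*J(4, 3) - l = 40*(6 - 1*3) - 1*198 = 40*(6 - 3) - 198 = 40*3 - 198 = 120 - 198 = -78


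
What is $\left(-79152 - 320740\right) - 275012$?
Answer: $-674904$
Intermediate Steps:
$\left(-79152 - 320740\right) - 275012 = -399892 - 275012 = -674904$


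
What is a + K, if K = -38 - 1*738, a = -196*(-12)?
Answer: 1576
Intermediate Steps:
a = 2352
K = -776 (K = -38 - 738 = -776)
a + K = 2352 - 776 = 1576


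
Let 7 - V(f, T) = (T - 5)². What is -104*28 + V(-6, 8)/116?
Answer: -168897/58 ≈ -2912.0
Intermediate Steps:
V(f, T) = 7 - (-5 + T)² (V(f, T) = 7 - (T - 5)² = 7 - (-5 + T)²)
-104*28 + V(-6, 8)/116 = -104*28 + (7 - (-5 + 8)²)/116 = -2912 + (7 - 1*3²)*(1/116) = -2912 + (7 - 1*9)*(1/116) = -2912 + (7 - 9)*(1/116) = -2912 - 2*1/116 = -2912 - 1/58 = -168897/58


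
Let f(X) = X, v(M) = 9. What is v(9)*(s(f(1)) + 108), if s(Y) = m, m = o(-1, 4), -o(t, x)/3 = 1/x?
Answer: 3861/4 ≈ 965.25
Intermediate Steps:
o(t, x) = -3/x
m = -¾ (m = -3/4 = -3*¼ = -¾ ≈ -0.75000)
s(Y) = -¾
v(9)*(s(f(1)) + 108) = 9*(-¾ + 108) = 9*(429/4) = 3861/4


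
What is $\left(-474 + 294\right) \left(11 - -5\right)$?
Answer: $-2880$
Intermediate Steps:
$\left(-474 + 294\right) \left(11 - -5\right) = - 180 \left(11 + 5\right) = \left(-180\right) 16 = -2880$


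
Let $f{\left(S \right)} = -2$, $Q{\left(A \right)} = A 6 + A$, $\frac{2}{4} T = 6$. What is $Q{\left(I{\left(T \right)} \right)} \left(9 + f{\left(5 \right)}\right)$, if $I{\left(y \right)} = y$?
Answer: $588$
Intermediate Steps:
$T = 12$ ($T = 2 \cdot 6 = 12$)
$Q{\left(A \right)} = 7 A$ ($Q{\left(A \right)} = 6 A + A = 7 A$)
$Q{\left(I{\left(T \right)} \right)} \left(9 + f{\left(5 \right)}\right) = 7 \cdot 12 \left(9 - 2\right) = 84 \cdot 7 = 588$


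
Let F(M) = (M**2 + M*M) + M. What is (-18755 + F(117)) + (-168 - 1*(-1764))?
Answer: 10336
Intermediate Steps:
F(M) = M + 2*M**2 (F(M) = (M**2 + M**2) + M = 2*M**2 + M = M + 2*M**2)
(-18755 + F(117)) + (-168 - 1*(-1764)) = (-18755 + 117*(1 + 2*117)) + (-168 - 1*(-1764)) = (-18755 + 117*(1 + 234)) + (-168 + 1764) = (-18755 + 117*235) + 1596 = (-18755 + 27495) + 1596 = 8740 + 1596 = 10336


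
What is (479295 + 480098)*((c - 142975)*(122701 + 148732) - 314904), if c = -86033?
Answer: -59636486122755624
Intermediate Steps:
(479295 + 480098)*((c - 142975)*(122701 + 148732) - 314904) = (479295 + 480098)*((-86033 - 142975)*(122701 + 148732) - 314904) = 959393*(-229008*271433 - 314904) = 959393*(-62160328464 - 314904) = 959393*(-62160643368) = -59636486122755624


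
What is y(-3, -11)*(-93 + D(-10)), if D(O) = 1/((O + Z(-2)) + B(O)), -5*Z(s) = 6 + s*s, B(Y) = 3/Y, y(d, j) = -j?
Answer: -125939/123 ≈ -1023.9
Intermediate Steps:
Z(s) = -6/5 - s²/5 (Z(s) = -(6 + s*s)/5 = -(6 + s²)/5 = -6/5 - s²/5)
D(O) = 1/(-2 + O + 3/O) (D(O) = 1/((O + (-6/5 - ⅕*(-2)²)) + 3/O) = 1/((O + (-6/5 - ⅕*4)) + 3/O) = 1/((O + (-6/5 - ⅘)) + 3/O) = 1/((O - 2) + 3/O) = 1/((-2 + O) + 3/O) = 1/(-2 + O + 3/O))
y(-3, -11)*(-93 + D(-10)) = (-1*(-11))*(-93 - 10/(3 - 10*(-2 - 10))) = 11*(-93 - 10/(3 - 10*(-12))) = 11*(-93 - 10/(3 + 120)) = 11*(-93 - 10/123) = 11*(-11449/123) = -125939/123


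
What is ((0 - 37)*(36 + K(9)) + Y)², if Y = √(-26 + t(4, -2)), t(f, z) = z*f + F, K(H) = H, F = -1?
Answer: (-1665 + I*√35)² ≈ 2.7722e+6 - 1.97e+4*I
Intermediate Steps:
t(f, z) = -1 + f*z (t(f, z) = z*f - 1 = f*z - 1 = -1 + f*z)
Y = I*√35 (Y = √(-26 + (-1 + 4*(-2))) = √(-26 + (-1 - 8)) = √(-26 - 9) = √(-35) = I*√35 ≈ 5.9161*I)
((0 - 37)*(36 + K(9)) + Y)² = ((0 - 37)*(36 + 9) + I*√35)² = (-37*45 + I*√35)² = (-1665 + I*√35)²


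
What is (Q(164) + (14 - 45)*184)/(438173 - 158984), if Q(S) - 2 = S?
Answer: -1846/93063 ≈ -0.019836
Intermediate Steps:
Q(S) = 2 + S
(Q(164) + (14 - 45)*184)/(438173 - 158984) = ((2 + 164) + (14 - 45)*184)/(438173 - 158984) = (166 - 31*184)/279189 = (166 - 5704)*(1/279189) = -5538*1/279189 = -1846/93063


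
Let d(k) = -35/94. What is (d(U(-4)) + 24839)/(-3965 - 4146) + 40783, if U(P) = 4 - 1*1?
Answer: 31092010991/762434 ≈ 40780.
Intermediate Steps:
U(P) = 3 (U(P) = 4 - 1 = 3)
d(k) = -35/94 (d(k) = -35*1/94 = -35/94)
(d(U(-4)) + 24839)/(-3965 - 4146) + 40783 = (-35/94 + 24839)/(-3965 - 4146) + 40783 = (2334831/94)/(-8111) + 40783 = (2334831/94)*(-1/8111) + 40783 = -2334831/762434 + 40783 = 31092010991/762434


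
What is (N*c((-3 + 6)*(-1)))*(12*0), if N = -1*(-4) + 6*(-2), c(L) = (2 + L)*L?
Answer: 0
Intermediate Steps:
c(L) = L*(2 + L)
N = -8 (N = 4 - 12 = -8)
(N*c((-3 + 6)*(-1)))*(12*0) = (-8*(-3 + 6)*(-1)*(2 + (-3 + 6)*(-1)))*(12*0) = -8*3*(-1)*(2 + 3*(-1))*0 = -(-24)*(2 - 3)*0 = -(-24)*(-1)*0 = -8*3*0 = -24*0 = 0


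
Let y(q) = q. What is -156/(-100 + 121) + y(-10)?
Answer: -122/7 ≈ -17.429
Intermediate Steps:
-156/(-100 + 121) + y(-10) = -156/(-100 + 121) - 10 = -156/21 - 10 = (1/21)*(-156) - 10 = -52/7 - 10 = -122/7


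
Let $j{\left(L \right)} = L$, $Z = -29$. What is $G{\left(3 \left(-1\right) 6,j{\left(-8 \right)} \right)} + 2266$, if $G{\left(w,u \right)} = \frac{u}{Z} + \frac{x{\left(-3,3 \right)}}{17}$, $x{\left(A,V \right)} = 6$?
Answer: $\frac{1117448}{493} \approx 2266.6$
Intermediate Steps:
$G{\left(w,u \right)} = \frac{6}{17} - \frac{u}{29}$ ($G{\left(w,u \right)} = \frac{u}{-29} + \frac{6}{17} = u \left(- \frac{1}{29}\right) + 6 \cdot \frac{1}{17} = - \frac{u}{29} + \frac{6}{17} = \frac{6}{17} - \frac{u}{29}$)
$G{\left(3 \left(-1\right) 6,j{\left(-8 \right)} \right)} + 2266 = \left(\frac{6}{17} - - \frac{8}{29}\right) + 2266 = \left(\frac{6}{17} + \frac{8}{29}\right) + 2266 = \frac{310}{493} + 2266 = \frac{1117448}{493}$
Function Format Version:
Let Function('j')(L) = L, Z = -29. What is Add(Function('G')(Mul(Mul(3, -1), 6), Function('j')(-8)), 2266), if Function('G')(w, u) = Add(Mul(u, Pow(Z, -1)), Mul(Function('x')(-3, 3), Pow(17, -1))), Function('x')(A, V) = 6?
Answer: Rational(1117448, 493) ≈ 2266.6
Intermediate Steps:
Function('G')(w, u) = Add(Rational(6, 17), Mul(Rational(-1, 29), u)) (Function('G')(w, u) = Add(Mul(u, Pow(-29, -1)), Mul(6, Pow(17, -1))) = Add(Mul(u, Rational(-1, 29)), Mul(6, Rational(1, 17))) = Add(Mul(Rational(-1, 29), u), Rational(6, 17)) = Add(Rational(6, 17), Mul(Rational(-1, 29), u)))
Add(Function('G')(Mul(Mul(3, -1), 6), Function('j')(-8)), 2266) = Add(Add(Rational(6, 17), Mul(Rational(-1, 29), -8)), 2266) = Add(Add(Rational(6, 17), Rational(8, 29)), 2266) = Add(Rational(310, 493), 2266) = Rational(1117448, 493)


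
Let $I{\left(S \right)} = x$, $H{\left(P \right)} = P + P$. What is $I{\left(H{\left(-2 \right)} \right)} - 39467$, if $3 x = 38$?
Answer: $- \frac{118363}{3} \approx -39454.0$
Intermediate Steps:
$H{\left(P \right)} = 2 P$
$x = \frac{38}{3}$ ($x = \frac{1}{3} \cdot 38 = \frac{38}{3} \approx 12.667$)
$I{\left(S \right)} = \frac{38}{3}$
$I{\left(H{\left(-2 \right)} \right)} - 39467 = \frac{38}{3} - 39467 = - \frac{118363}{3}$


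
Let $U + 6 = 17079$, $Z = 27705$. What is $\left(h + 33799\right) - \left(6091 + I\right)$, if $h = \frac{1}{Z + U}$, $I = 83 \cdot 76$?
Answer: $\frac{958249201}{44778} \approx 21400.0$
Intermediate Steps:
$U = 17073$ ($U = -6 + 17079 = 17073$)
$I = 6308$
$h = \frac{1}{44778}$ ($h = \frac{1}{27705 + 17073} = \frac{1}{44778} \approx 2.2332 \cdot 10^{-5}$)
$\left(h + 33799\right) - \left(6091 + I\right) = \left(\frac{1}{44778} + 33799\right) - 12399 = \frac{1513451623}{44778} - 12399 = \frac{958249201}{44778}$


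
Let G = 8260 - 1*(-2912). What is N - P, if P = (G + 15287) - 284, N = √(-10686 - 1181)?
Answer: -26175 + I*√11867 ≈ -26175.0 + 108.94*I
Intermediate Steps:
G = 11172 (G = 8260 + 2912 = 11172)
N = I*√11867 (N = √(-11867) = I*√11867 ≈ 108.94*I)
P = 26175 (P = (11172 + 15287) - 284 = 26459 - 284 = 26175)
N - P = I*√11867 - 1*26175 = I*√11867 - 26175 = -26175 + I*√11867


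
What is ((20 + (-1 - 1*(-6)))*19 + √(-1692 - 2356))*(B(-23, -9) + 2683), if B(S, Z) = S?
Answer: 1263500 + 10640*I*√253 ≈ 1.2635e+6 + 1.6924e+5*I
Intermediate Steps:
((20 + (-1 - 1*(-6)))*19 + √(-1692 - 2356))*(B(-23, -9) + 2683) = ((20 + (-1 - 1*(-6)))*19 + √(-1692 - 2356))*(-23 + 2683) = ((20 + (-1 + 6))*19 + √(-4048))*2660 = ((20 + 5)*19 + 4*I*√253)*2660 = (25*19 + 4*I*√253)*2660 = (475 + 4*I*√253)*2660 = 1263500 + 10640*I*√253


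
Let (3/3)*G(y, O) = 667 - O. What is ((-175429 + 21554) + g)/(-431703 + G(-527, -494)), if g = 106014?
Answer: 47861/430542 ≈ 0.11116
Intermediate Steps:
G(y, O) = 667 - O
((-175429 + 21554) + g)/(-431703 + G(-527, -494)) = ((-175429 + 21554) + 106014)/(-431703 + (667 - 1*(-494))) = (-153875 + 106014)/(-431703 + (667 + 494)) = -47861/(-431703 + 1161) = -47861/(-430542) = -47861*(-1/430542) = 47861/430542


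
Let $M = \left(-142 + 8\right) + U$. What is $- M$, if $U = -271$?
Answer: $405$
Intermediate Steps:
$M = -405$ ($M = \left(-142 + 8\right) - 271 = -134 - 271 = -405$)
$- M = \left(-1\right) \left(-405\right) = 405$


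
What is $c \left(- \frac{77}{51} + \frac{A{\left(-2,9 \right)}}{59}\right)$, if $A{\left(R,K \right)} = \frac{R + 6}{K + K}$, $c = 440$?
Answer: $- \frac{5981800}{9027} \approx -662.66$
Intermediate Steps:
$A{\left(R,K \right)} = \frac{6 + R}{2 K}$
$c \left(- \frac{77}{51} + \frac{A{\left(-2,9 \right)}}{59}\right) = 440 \left(- \frac{77}{51} + \frac{\frac{1}{2} \cdot \frac{1}{9} \left(6 - 2\right)}{59}\right) = 440 \left(\left(-77\right) \frac{1}{51} + \frac{1}{2} \cdot \frac{1}{9} \cdot 4 \cdot \frac{1}{59}\right) = 440 \left(- \frac{77}{51} + \frac{2}{9} \cdot \frac{1}{59}\right) = 440 \left(- \frac{77}{51} + \frac{2}{531}\right) = 440 \left(- \frac{13595}{9027}\right) = - \frac{5981800}{9027}$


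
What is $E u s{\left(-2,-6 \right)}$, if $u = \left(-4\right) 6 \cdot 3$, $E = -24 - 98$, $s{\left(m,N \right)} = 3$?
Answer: $26352$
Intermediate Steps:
$E = -122$ ($E = -24 - 98 = -122$)
$u = -72$ ($u = \left(-24\right) 3 = -72$)
$E u s{\left(-2,-6 \right)} = \left(-122\right) \left(-72\right) 3 = 8784 \cdot 3 = 26352$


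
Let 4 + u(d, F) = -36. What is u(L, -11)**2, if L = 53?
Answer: 1600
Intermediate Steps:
u(d, F) = -40 (u(d, F) = -4 - 36 = -40)
u(L, -11)**2 = (-40)**2 = 1600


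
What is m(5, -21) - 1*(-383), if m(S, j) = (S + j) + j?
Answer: 346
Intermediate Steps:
m(S, j) = S + 2*j
m(5, -21) - 1*(-383) = (5 + 2*(-21)) - 1*(-383) = (5 - 42) + 383 = -37 + 383 = 346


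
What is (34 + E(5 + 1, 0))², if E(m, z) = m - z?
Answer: 1600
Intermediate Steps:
(34 + E(5 + 1, 0))² = (34 + ((5 + 1) - 1*0))² = (34 + (6 + 0))² = (34 + 6)² = 40² = 1600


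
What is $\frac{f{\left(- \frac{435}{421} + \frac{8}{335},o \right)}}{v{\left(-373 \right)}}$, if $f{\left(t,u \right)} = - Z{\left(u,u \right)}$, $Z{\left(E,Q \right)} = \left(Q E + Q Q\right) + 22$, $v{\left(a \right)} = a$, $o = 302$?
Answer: $\frac{182430}{373} \approx 489.09$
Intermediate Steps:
$Z{\left(E,Q \right)} = 22 + Q^{2} + E Q$ ($Z{\left(E,Q \right)} = \left(E Q + Q^{2}\right) + 22 = \left(Q^{2} + E Q\right) + 22 = 22 + Q^{2} + E Q$)
$f{\left(t,u \right)} = -22 - 2 u^{2}$ ($f{\left(t,u \right)} = - (22 + u^{2} + u u) = - (22 + u^{2} + u^{2}) = - (22 + 2 u^{2}) = -22 - 2 u^{2}$)
$\frac{f{\left(- \frac{435}{421} + \frac{8}{335},o \right)}}{v{\left(-373 \right)}} = \frac{-22 - 2 \cdot 302^{2}}{-373} = \left(-22 - 182408\right) \left(- \frac{1}{373}\right) = \left(-182430\right) \left(- \frac{1}{373}\right) = \frac{182430}{373}$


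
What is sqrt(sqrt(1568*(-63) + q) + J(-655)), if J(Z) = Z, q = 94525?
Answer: sqrt(-655 + I*sqrt(4259)) ≈ 1.2734 + 25.625*I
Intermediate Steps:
sqrt(sqrt(1568*(-63) + q) + J(-655)) = sqrt(sqrt(1568*(-63) + 94525) - 655) = sqrt(sqrt(-98784 + 94525) - 655) = sqrt(sqrt(-4259) - 655) = sqrt(I*sqrt(4259) - 655) = sqrt(-655 + I*sqrt(4259))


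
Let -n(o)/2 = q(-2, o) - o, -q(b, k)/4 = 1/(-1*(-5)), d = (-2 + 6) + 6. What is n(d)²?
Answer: 11664/25 ≈ 466.56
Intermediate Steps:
d = 10 (d = 4 + 6 = 10)
q(b, k) = -⅘ (q(b, k) = -4/((-1*(-5))) = -4/5 = -4*⅕ = -⅘)
n(o) = 8/5 + 2*o (n(o) = -2*(-⅘ - o) = 8/5 + 2*o)
n(d)² = (8/5 + 2*10)² = (8/5 + 20)² = (108/5)² = 11664/25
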